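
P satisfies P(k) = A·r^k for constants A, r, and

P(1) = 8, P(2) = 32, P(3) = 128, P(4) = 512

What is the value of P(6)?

Consecutive ratio: 32/8 = 4, and 128/32 = 4, so r = 4.
Then A·4^1 = 8 gives A = 2, and P(k) = 2·4^k.
P(6) = 2·4^6 = 8192.

8192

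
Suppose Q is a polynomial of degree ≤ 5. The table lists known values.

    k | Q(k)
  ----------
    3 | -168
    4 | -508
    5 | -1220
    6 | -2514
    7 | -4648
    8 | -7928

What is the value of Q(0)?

First differences: -340, -712, -1294, -2134, -3280. Second differences: -372, -582, -840, -1146. Third differences: -210, -258, -306. Fourth differences: -48, -48.
Level-4 differences are constant, so Q has degree 4.
Fitting a degree-4 polynomial gives Q(k) = -2k^4 + k³ - 4k² + k.
Then Q(0) = 0.

0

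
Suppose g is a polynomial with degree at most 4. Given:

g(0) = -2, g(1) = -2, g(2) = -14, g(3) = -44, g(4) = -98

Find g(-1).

-8

First differences: 0, -12, -30, -54. Second differences: -12, -18, -24. Third differences: -6, -6.
Level-3 differences are constant, so g has degree 3.
Fitting a degree-3 polynomial gives g(m) = -m³ - 3m² + 4m - 2.
Then g(-1) = -8.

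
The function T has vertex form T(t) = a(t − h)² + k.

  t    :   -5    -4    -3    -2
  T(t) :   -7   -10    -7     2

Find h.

-4

First differences -3, 3, 9; second difference 6 = 2a, so a = 3.
Expanding, the t-coefficient is −2ah = -6h; matching it to the data gives h = -4, and then k = -10.
So T(t) = 3(t + 4)² − 10.
Hence h = -4.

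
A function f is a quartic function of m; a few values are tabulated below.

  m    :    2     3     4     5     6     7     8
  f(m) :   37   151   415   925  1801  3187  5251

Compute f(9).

First differences: 114, 264, 510, 876, 1386, 2064. Second differences: 150, 246, 366, 510, 678. Third differences: 96, 120, 144, 168. Fourth differences: 24, 24, 24.
Level-4 differences are constant, so f has degree 4.
Extending the table by one column gives the next first difference 2934, so f(9) = 5251 + 2934 = 8185.

8185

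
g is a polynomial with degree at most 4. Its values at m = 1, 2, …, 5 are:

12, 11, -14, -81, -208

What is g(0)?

Write g(m) = am^4 + bm³ + cm² + dm + e; the 5 given values yield a linear system in the 5 coefficients.
Solving, the leading coefficient vanishes, and g(m) = -3m³ + 6m² + 2m + 7.
The constant term is g(0) = 7.

7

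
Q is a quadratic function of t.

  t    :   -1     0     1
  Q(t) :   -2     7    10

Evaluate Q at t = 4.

-17

Write Q(t) = at² + bt + c; the 3 given values yield a linear system in the 3 coefficients.
Solving, Q(t) = -3t² + 6t + 7.
Then Q(4) = -17.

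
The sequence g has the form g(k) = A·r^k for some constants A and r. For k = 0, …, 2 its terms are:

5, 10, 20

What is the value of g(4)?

Consecutive ratio: 10/5 = 2, and 20/10 = 2, so r = 2.
Then A·2^0 = 5 gives A = 5, and g(k) = 5·2^k.
g(4) = 5·2^4 = 80.

80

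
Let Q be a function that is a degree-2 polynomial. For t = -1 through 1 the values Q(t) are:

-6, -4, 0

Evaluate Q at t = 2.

6

Write Q(t) = at² + bt + c; the 3 given values yield a linear system in the 3 coefficients.
Solving, Q(t) = t² + 3t - 4.
Then Q(2) = 6.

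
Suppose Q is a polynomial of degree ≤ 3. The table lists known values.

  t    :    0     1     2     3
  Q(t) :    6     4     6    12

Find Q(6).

First differences: -2, 2, 6. Second differences: 4, 4.
Level-2 differences are constant, so Q has degree 2.
Fitting a degree-2 polynomial gives Q(t) = 2t² - 4t + 6.
Then Q(6) = 54.

54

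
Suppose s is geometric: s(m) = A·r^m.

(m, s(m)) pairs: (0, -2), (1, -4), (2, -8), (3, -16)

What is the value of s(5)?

-64

Consecutive ratio: -4/(-2) = 2, and -8/(-4) = 2, so r = 2.
Then A·2^0 = -2 gives A = -2, and s(m) = -2·2^m.
s(5) = -2·2^5 = -64.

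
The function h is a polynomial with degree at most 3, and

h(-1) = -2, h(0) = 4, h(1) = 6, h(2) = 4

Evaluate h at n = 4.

-12

Write h(n) = an³ + bn² + cn + d; the 4 given values yield a linear system in the 4 coefficients.
Solving, the leading coefficient vanishes, and h(n) = -2n² + 4n + 4.
Then h(4) = -12.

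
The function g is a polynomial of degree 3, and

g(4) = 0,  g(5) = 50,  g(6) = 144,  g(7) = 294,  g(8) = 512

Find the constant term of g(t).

First differences: 50, 94, 150, 218. Second differences: 44, 56, 68. Third differences: 12, 12.
Level-3 differences are constant, so g has degree 3.
Fitting a degree-3 polynomial gives g(t) = 2t³ - 8t².
The constant term is g(0) = 0.

0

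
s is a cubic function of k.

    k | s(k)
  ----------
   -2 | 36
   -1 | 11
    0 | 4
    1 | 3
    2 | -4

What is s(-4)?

188

Write s(k) = ak³ + bk² + ck + d; the 5 given values yield a linear system in the 4 coefficients.
Solving, s(k) = -2k³ + 3k² - 2k + 4.
Then s(-4) = 188.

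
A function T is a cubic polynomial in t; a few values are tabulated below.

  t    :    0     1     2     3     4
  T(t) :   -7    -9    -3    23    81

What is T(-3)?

Write T(t) = at³ + bt² + ct + d; the 5 given values yield a linear system in the 4 coefficients.
Solving, T(t) = 2t³ - 2t² - 2t - 7.
Then T(-3) = -73.

-73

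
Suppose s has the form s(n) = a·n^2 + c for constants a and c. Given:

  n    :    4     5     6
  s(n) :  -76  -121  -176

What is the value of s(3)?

From s(4) = -76 and s(5) = -121: 16a + c = -76 and 25a + c = -121.
Subtracting: 9a = -45, so a = -5; then c = -76 − (-5)·16 = 4.
So s(n) = -5n² + 4, and s(3) = -41.

-41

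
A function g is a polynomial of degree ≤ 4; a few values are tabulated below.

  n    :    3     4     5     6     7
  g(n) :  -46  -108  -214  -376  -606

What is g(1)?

First differences: -62, -106, -162, -230. Second differences: -44, -56, -68. Third differences: -12, -12.
Level-3 differences are constant, so g has degree 3.
Fitting a degree-3 polynomial gives g(n) = -2n³ + 2n² - 2n - 4.
Then g(1) = -6.

-6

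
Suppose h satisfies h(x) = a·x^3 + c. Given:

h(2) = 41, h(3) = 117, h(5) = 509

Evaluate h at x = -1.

From h(2) = 41 and h(3) = 117: 8a + c = 41 and 27a + c = 117.
Subtracting: 19a = 76, so a = 4; then c = 41 − 4·8 = 9.
So h(x) = 4x³ + 9, and h(-1) = 5.

5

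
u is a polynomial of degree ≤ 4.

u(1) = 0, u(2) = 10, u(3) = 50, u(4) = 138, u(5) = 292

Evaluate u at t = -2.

-30

Write u(t) = at^4 + bt³ + ct² + dt + e; the 5 given values yield a linear system in the 5 coefficients.
Solving, the leading coefficient vanishes, and u(t) = 3t³ - 3t² - 2t + 2.
Then u(-2) = -30.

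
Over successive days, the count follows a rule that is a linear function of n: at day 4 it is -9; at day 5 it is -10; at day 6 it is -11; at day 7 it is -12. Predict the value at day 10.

Write the value at n as u(n).
Write u(n) = an + b; the 4 given values yield a linear system in the 2 coefficients.
Solving, u(n) = -n - 5.
Then u(10) = -15.

-15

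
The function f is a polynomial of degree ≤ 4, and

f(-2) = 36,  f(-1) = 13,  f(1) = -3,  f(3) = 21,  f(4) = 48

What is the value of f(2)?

4

Write f(n) = an^4 + bn³ + cn² + dn + e; the 5 given values yield a linear system in the 5 coefficients.
Solving, the top 2 coefficients vanish, and f(n) = 5n² - 8n.
Then f(2) = 4.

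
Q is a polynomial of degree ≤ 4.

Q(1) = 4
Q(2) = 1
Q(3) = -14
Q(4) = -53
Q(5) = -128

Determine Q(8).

Write Q(m) = am^4 + bm³ + cm² + dm + e; the 5 given values yield a linear system in the 5 coefficients.
Solving, the leading coefficient vanishes, and Q(m) = -2m³ + 6m² - 7m + 7.
Then Q(8) = -689.

-689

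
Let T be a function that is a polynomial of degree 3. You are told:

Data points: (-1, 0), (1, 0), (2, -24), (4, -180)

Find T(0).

Write T(t) = at³ + bt² + ct + d; the 4 given values yield a linear system in the 4 coefficients.
Solving, T(t) = -2t³ - 4t² + 2t + 4.
Then T(0) = 4.

4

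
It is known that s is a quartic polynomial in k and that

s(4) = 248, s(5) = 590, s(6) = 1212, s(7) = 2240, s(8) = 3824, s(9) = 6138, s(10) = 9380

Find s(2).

20

First differences: 342, 622, 1028, 1584, 2314, 3242. Second differences: 280, 406, 556, 730, 928. Third differences: 126, 150, 174, 198. Fourth differences: 24, 24, 24.
Level-4 differences are constant, so s has degree 4.
Fitting a degree-4 polynomial gives s(k) = k^4 - k³ + 4k² - 2k.
Then s(2) = 20.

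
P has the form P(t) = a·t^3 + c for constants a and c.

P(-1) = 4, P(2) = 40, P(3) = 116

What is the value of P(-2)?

-24

From P(-1) = 4 and P(2) = 40: -1a + c = 4 and 8a + c = 40.
Subtracting: 9a = 36, so a = 4; then c = 4 − 4·(-1) = 8.
So P(t) = 4t³ + 8, and P(-2) = -24.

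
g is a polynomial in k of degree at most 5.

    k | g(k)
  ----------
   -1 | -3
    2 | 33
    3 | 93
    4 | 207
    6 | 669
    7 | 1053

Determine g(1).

9

Write g(k) = ak^5 + bk^4 + ck³ + dk² + ek + p; the 6 given values yield a linear system in the 6 coefficients.
Solving, the top 2 coefficients vanish, and g(k) = 3k³ + 3k + 3.
Then g(1) = 9.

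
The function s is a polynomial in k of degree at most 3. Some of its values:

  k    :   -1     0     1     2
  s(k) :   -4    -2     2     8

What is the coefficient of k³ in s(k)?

0

First differences: 2, 4, 6. Second differences: 2, 2.
Level-2 differences are constant, so s has degree 2.
Fitting a degree-2 polynomial gives s(k) = k² + 3k - 2.
The coefficient of k³ is 0.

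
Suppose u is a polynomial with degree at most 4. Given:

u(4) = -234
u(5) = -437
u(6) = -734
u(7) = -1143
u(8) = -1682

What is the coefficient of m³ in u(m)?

Write u(m) = am^4 + bm³ + cm² + dm + e; the 5 given values yield a linear system in the 5 coefficients.
Solving, the leading coefficient vanishes, and u(m) = -3m³ - 2m² - 2m - 2.
The coefficient of m³ is -3.

-3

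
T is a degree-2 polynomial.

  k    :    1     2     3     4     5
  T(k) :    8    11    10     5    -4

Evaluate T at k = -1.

First differences: 3, -1, -5, -9. Second differences: -4, -4, -4.
Level-2 differences are constant, so T has degree 2.
Fitting a degree-2 polynomial gives T(k) = -2k² + 9k + 1.
Then T(-1) = -10.

-10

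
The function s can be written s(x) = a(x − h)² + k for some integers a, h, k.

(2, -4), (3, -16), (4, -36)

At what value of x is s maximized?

First differences -12, -20; second difference -8 = 2a, so a = -4.
Expanding, the x-coefficient is −2ah = 8h; matching it to the data gives h = 1, and then k = 0.
So s(x) = -4(x − 1)² + 0.
Hence h = 1.

1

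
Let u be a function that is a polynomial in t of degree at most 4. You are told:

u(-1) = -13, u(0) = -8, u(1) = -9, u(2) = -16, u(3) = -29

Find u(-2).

-24

First differences: 5, -1, -7, -13. Second differences: -6, -6, -6.
Level-2 differences are constant, so u has degree 2.
Fitting a degree-2 polynomial gives u(t) = -3t² + 2t - 8.
Then u(-2) = -24.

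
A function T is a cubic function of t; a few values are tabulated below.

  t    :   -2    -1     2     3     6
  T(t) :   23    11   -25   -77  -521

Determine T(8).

Write T(t) = at³ + bt² + ct + d; the 5 given values yield a linear system in the 4 coefficients.
Solving, T(t) = -2t³ - 2t² - 4t + 7.
Then T(8) = -1177.

-1177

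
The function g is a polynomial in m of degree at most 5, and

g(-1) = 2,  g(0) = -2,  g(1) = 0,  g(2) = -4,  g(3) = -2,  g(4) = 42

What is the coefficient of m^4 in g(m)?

1

First differences: -4, 2, -4, 2, 44. Second differences: 6, -6, 6, 42. Third differences: -12, 12, 36. Fourth differences: 24, 24.
Level-4 differences are constant, so g has degree 4.
Fitting a degree-4 polynomial gives g(m) = m^4 - 4m³ + 2m² + 3m - 2.
The coefficient of m^4 is 1.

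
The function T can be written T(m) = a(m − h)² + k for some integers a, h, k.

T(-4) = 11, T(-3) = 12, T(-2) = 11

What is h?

-3

First differences 1, -1; second difference -2 = 2a, so a = -1.
Expanding, the m-coefficient is −2ah = 2h; matching it to the data gives h = -3, and then k = 12.
So T(m) = -1(m + 3)² + 12.
Hence h = -3.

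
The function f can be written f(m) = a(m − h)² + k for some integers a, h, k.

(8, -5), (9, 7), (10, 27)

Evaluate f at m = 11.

55

First differences 12, 20; second difference 8 = 2a, so a = 4.
Expanding, the m-coefficient is −2ah = -8h; matching it to the data gives h = 7, and then k = -9.
So f(m) = 4(m − 7)² − 9.
f(11) = 4·4² − 9 = 55.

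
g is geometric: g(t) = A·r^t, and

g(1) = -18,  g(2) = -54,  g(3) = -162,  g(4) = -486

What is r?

3

Consecutive ratio: -54/(-18) = 3, and -162/(-54) = 3, so r = 3.
Then A·3^1 = -18 gives A = -6, and g(t) = -6·3^t.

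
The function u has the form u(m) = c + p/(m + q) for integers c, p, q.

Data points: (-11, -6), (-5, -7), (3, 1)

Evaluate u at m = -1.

-11

(u(m) − c)(m + q) = p for each data point; the three points give a linear system in c and q, then p follows.
Solving: c = -5, q = -1, p = 12, so u(m) = -5 + 12/(m − 1).
Then u(-1) = -5 + 12/(-2) = -11.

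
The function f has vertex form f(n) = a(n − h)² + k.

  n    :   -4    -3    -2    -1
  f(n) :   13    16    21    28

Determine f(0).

First differences 3, 5, 7; second difference 2 = 2a, so a = 1.
Expanding, the n-coefficient is −2ah = -2h; matching it to the data gives h = -5, and then k = 12.
So f(n) = 1(n + 5)² + 12.
f(0) = 1·5² + 12 = 37.

37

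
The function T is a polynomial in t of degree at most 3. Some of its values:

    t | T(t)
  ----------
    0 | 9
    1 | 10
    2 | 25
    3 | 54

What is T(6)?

225

Write T(t) = at³ + bt² + ct + d; the 4 given values yield a linear system in the 4 coefficients.
Solving, the leading coefficient vanishes, and T(t) = 7t² - 6t + 9.
Then T(6) = 225.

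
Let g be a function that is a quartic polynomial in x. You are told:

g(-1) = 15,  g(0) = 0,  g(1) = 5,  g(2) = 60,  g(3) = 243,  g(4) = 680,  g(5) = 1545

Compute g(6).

3060

Write g(x) = ax^4 + bx³ + cx² + dx + e; the 7 given values yield a linear system in the 5 coefficients.
Solving, g(x) = 2x^4 + x³ + 8x² - 6x.
Then g(6) = 3060.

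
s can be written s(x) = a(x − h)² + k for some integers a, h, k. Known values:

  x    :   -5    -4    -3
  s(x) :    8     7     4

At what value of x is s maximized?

-5

First differences -1, -3; second difference -2 = 2a, so a = -1.
Expanding, the x-coefficient is −2ah = 2h; matching it to the data gives h = -5, and then k = 8.
So s(x) = -1(x + 5)² + 8.
Hence h = -5.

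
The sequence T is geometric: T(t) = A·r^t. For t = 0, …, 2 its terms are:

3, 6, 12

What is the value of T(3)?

24

Consecutive ratio: 6/3 = 2, and 12/6 = 2, so r = 2.
Then A·2^0 = 3 gives A = 3, and T(t) = 3·2^t.
T(3) = 3·2^3 = 24.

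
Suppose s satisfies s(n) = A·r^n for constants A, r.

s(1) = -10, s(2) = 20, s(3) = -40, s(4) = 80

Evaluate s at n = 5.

-160

Consecutive ratio: 20/(-10) = -2, and -40/20 = -2, so r = -2.
Then A·(-2)^1 = -10 gives A = 5, and s(n) = 5·(-2)^n.
s(5) = 5·(-2)^5 = -160.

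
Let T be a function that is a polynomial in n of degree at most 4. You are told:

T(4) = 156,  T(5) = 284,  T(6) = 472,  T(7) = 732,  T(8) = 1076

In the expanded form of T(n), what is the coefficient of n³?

2

First differences: 128, 188, 260, 344. Second differences: 60, 72, 84. Third differences: 12, 12.
Level-3 differences are constant, so T has degree 3.
Fitting a degree-3 polynomial gives T(n) = 2n³ + 6n + 4.
The coefficient of n³ is 2.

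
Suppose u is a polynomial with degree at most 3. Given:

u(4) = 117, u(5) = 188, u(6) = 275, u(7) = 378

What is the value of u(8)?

First differences: 71, 87, 103. Second differences: 16, 16.
Level-2 differences are constant, so u has degree 2.
Fitting a degree-2 polynomial gives u(x) = 8x² - x - 7.
Then u(8) = 497.

497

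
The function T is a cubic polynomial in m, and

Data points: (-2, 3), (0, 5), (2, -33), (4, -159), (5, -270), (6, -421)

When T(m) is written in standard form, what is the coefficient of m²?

Write T(m) = am³ + bm² + cm + d; the 6 given values yield a linear system in the 4 coefficients.
Solving, T(m) = -m³ - 5m² - 5m + 5.
The coefficient of m² is -5.

-5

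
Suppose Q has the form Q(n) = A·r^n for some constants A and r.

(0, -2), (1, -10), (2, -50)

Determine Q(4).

Consecutive ratio: -10/(-2) = 5, and -50/(-10) = 5, so r = 5.
Then A·5^0 = -2 gives A = -2, and Q(n) = -2·5^n.
Q(4) = -2·5^4 = -1250.

-1250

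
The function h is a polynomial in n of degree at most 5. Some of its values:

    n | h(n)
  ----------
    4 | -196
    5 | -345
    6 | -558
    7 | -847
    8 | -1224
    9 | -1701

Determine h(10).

Write h(n) = an^5 + bn^4 + cn³ + dn² + en + p; the 6 given values yield a linear system in the 6 coefficients.
Solving, the top 2 coefficients vanish, and h(n) = -2n³ - 2n² - 9n.
Then h(10) = -2290.

-2290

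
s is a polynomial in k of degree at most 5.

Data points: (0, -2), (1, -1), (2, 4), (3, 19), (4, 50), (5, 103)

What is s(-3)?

First differences: 1, 5, 15, 31, 53. Second differences: 4, 10, 16, 22. Third differences: 6, 6, 6.
Level-3 differences are constant, so s has degree 3.
Fitting a degree-3 polynomial gives s(k) = k³ - k² + k - 2.
Then s(-3) = -41.

-41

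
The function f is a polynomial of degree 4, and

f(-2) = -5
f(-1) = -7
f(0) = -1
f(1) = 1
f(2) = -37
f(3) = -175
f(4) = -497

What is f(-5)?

-191

Write f(m) = am^4 + bm³ + cm² + dm + e; the 7 given values yield a linear system in the 5 coefficients.
Solving, f(m) = -m^4 - 4m³ - m² + 8m - 1.
Then f(-5) = -191.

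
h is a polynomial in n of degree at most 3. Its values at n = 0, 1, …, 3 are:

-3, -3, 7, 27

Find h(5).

97

First differences: 0, 10, 20. Second differences: 10, 10.
Level-2 differences are constant, so h has degree 2.
Fitting a degree-2 polynomial gives h(n) = 5n² - 5n - 3.
Then h(5) = 97.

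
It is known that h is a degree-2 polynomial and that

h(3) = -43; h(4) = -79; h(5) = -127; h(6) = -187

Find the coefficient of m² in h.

First differences: -36, -48, -60. Second differences: -12, -12.
Level-2 differences are constant, so h has degree 2.
Fitting a degree-2 polynomial gives h(m) = -6m² + 6m - 7.
The coefficient of m² is -6.

-6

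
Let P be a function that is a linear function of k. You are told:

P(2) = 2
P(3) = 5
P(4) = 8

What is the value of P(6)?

14

Write P(k) = ak + b; the 3 given values yield a linear system in the 2 coefficients.
Solving, P(k) = 3k - 4.
Then P(6) = 14.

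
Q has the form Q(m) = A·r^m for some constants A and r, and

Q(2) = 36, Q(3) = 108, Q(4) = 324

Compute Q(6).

Consecutive ratio: 108/36 = 3, and 324/108 = 3, so r = 3.
Then A·3^2 = 36 gives A = 4, and Q(m) = 4·3^m.
Q(6) = 4·3^6 = 2916.

2916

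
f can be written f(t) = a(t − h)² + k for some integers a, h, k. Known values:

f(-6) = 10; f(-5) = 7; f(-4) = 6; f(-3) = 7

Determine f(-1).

First differences -3, -1, 1; second difference 2 = 2a, so a = 1.
Expanding, the t-coefficient is −2ah = -2h; matching it to the data gives h = -4, and then k = 6.
So f(t) = 1(t + 4)² + 6.
f(-1) = 1·3² + 6 = 15.

15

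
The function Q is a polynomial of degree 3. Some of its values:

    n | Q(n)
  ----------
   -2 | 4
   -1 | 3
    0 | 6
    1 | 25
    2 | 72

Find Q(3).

First differences: -1, 3, 19, 47. Second differences: 4, 16, 28. Third differences: 12, 12.
Level-3 differences are constant, so Q has degree 3.
Fitting a degree-3 polynomial gives Q(n) = 2n³ + 8n² + 9n + 6.
Then Q(3) = 159.

159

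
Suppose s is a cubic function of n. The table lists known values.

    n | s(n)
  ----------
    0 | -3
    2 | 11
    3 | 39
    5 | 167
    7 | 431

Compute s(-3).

Write s(n) = an³ + bn² + cn + d; the 5 given values yield a linear system in the 4 coefficients.
Solving, s(n) = n³ + 2n² - n - 3.
Then s(-3) = -9.

-9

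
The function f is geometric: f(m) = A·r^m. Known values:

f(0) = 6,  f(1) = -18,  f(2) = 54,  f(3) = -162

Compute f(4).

Consecutive ratio: -18/6 = -3, and 54/(-18) = -3, so r = -3.
Then A·(-3)^0 = 6 gives A = 6, and f(m) = 6·(-3)^m.
f(4) = 6·(-3)^4 = 486.

486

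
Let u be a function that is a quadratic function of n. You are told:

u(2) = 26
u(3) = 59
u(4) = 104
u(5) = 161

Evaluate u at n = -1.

First differences: 33, 45, 57. Second differences: 12, 12.
Level-2 differences are constant, so u has degree 2.
Fitting a degree-2 polynomial gives u(n) = 6n² + 3n - 4.
Then u(-1) = -1.

-1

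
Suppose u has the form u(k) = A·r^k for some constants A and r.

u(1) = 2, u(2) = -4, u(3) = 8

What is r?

Consecutive ratio: -4/2 = -2, and 8/(-4) = -2, so r = -2.
Then A·(-2)^1 = 2 gives A = -1, and u(k) = -1·(-2)^k.

-2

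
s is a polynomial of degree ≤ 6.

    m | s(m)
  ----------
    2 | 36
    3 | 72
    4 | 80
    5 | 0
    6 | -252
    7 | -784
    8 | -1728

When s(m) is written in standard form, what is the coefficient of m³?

First differences: 36, 8, -80, -252, -532, -944. Second differences: -28, -88, -172, -280, -412. Third differences: -60, -84, -108, -132. Fourth differences: -24, -24, -24.
Level-4 differences are constant, so s has degree 4.
Fitting a degree-4 polynomial gives s(m) = -m^4 + 4m³ + 5m².
The coefficient of m³ is 4.

4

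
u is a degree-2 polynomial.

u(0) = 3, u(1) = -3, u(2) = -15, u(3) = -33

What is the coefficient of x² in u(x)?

First differences: -6, -12, -18. Second differences: -6, -6.
Level-2 differences are constant, so u has degree 2.
Fitting a degree-2 polynomial gives u(x) = -3x² - 3x + 3.
The coefficient of x² is -3.

-3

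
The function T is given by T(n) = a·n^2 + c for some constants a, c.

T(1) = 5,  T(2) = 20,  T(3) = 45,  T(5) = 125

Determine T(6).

From T(1) = 5 and T(2) = 20: 1a + c = 5 and 4a + c = 20.
Subtracting: 3a = 15, so a = 5; then c = 5 − 5·1 = 0.
So T(n) = 5n² + 0, and T(6) = 180.

180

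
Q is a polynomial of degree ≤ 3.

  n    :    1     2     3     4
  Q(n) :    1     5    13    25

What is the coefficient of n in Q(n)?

-2

Write Q(n) = an³ + bn² + cn + d; the 4 given values yield a linear system in the 4 coefficients.
Solving, the leading coefficient vanishes, and Q(n) = 2n² - 2n + 1.
The coefficient of n is -2.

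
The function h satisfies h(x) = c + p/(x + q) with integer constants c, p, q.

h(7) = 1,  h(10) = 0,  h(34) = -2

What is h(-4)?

(h(x) − c)(x + q) = p for each data point; the three points give a linear system in c and q, then p follows.
Solving: c = -3, q = 2, p = 36, so h(x) = -3 + 36/(x + 2).
Then h(-4) = -3 + 36/(-2) = -21.

-21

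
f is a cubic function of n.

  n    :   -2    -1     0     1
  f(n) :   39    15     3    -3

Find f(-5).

243

Write f(n) = an³ + bn² + cn + d; the 4 given values yield a linear system in the 4 coefficients.
Solving, f(n) = -n³ + 3n² - 8n + 3.
Then f(-5) = 243.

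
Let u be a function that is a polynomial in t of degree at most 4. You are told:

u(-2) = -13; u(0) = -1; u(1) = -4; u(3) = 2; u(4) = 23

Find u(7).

Write u(t) = at^4 + bt³ + ct² + dt + e; the 5 given values yield a linear system in the 5 coefficients.
Solving, the leading coefficient vanishes, and u(t) = t³ - 2t² - 2t - 1.
Then u(7) = 230.

230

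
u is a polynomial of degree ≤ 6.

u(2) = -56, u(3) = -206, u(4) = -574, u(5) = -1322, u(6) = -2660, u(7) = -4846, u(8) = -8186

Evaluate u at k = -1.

First differences: -150, -368, -748, -1338, -2186, -3340. Second differences: -218, -380, -590, -848, -1154. Third differences: -162, -210, -258, -306. Fourth differences: -48, -48, -48.
Level-4 differences are constant, so u has degree 4.
Fitting a degree-4 polynomial gives u(k) = -2k^4 + k³ - 8k² + k - 2.
Then u(-1) = -14.

-14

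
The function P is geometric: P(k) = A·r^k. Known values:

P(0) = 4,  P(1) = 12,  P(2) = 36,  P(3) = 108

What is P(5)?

Consecutive ratio: 12/4 = 3, and 36/12 = 3, so r = 3.
Then A·3^0 = 4 gives A = 4, and P(k) = 4·3^k.
P(5) = 4·3^5 = 972.

972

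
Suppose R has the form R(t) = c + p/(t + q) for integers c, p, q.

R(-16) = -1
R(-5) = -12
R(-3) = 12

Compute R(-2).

(R(t) − c)(t + q) = p for each data point; the three points give a linear system in c and q, then p follows.
Solving: c = 0, q = 4, p = 12, so R(t) = 12/(t + 4).
Then R(-2) = 0 + 12/2 = 6.

6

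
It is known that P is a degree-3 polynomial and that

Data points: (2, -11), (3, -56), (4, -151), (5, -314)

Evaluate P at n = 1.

Write P(n) = an³ + bn² + cn + d; the 4 given values yield a linear system in the 4 coefficients.
Solving, P(n) = -3n³ + 2n² + 2n + 1.
Then P(1) = 2.

2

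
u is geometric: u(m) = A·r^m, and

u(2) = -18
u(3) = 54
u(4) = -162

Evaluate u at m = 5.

Consecutive ratio: 54/(-18) = -3, and -162/54 = -3, so r = -3.
Then A·(-3)^2 = -18 gives A = -2, and u(m) = -2·(-3)^m.
u(5) = -2·(-3)^5 = 486.

486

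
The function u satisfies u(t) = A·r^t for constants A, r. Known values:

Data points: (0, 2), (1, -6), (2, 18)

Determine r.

Consecutive ratio: -6/2 = -3, and 18/(-6) = -3, so r = -3.
Then A·(-3)^0 = 2 gives A = 2, and u(t) = 2·(-3)^t.

-3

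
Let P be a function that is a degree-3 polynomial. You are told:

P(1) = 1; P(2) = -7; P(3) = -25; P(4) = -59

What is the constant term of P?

5

Write P(t) = at³ + bt² + ct + d; the 4 given values yield a linear system in the 4 coefficients.
Solving, P(t) = -t³ + t² - 4t + 5.
The constant term is P(0) = 5.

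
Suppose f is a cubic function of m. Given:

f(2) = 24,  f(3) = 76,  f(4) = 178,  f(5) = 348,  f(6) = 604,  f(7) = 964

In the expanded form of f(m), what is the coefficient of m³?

First differences: 52, 102, 170, 256, 360. Second differences: 50, 68, 86, 104. Third differences: 18, 18, 18.
Level-3 differences are constant, so f has degree 3.
Fitting a degree-3 polynomial gives f(m) = 3m³ - 2m² + 5m - 2.
The coefficient of m³ is 3.

3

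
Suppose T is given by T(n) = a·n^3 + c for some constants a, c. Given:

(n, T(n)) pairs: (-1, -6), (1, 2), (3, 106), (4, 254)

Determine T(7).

1370

From T(-1) = -6 and T(1) = 2: -1a + c = -6 and 1a + c = 2.
Subtracting: 2a = 8, so a = 4; then c = -6 − 4·(-1) = -2.
So T(n) = 4n³ − 2, and T(7) = 1370.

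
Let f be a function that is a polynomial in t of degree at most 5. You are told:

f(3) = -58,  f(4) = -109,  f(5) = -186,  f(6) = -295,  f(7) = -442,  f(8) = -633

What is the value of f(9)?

-874

Write f(t) = at^5 + bt^4 + ct³ + dt² + et + p; the 6 given values yield a linear system in the 6 coefficients.
Solving, the top 2 coefficients vanish, and f(t) = -t³ - t² - 7t - 1.
Then f(9) = -874.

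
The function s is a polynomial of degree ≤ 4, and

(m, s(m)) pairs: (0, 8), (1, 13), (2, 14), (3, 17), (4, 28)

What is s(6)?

98

First differences: 5, 1, 3, 11. Second differences: -4, 2, 8. Third differences: 6, 6.
Level-3 differences are constant, so s has degree 3.
Fitting a degree-3 polynomial gives s(m) = m³ - 5m² + 9m + 8.
Then s(6) = 98.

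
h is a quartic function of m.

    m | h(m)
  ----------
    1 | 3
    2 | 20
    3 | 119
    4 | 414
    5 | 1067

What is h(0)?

Write h(m) = am^4 + bm³ + cm² + dm + e; the 5 given values yield a linear system in the 5 coefficients.
Solving, h(m) = 2m^4 - m³ - 3m² + 3m + 2.
The constant term is h(0) = 2.

2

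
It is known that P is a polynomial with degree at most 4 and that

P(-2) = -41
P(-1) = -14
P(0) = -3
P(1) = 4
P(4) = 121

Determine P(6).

399

Write P(k) = ak^4 + bk³ + ck² + dk + e; the 5 given values yield a linear system in the 5 coefficients.
Solving, the leading coefficient vanishes, and P(k) = 2k³ - 2k² + 7k - 3.
Then P(6) = 399.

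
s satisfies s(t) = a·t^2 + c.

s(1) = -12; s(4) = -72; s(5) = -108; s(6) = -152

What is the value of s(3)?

From s(1) = -12 and s(4) = -72: 1a + c = -12 and 16a + c = -72.
Subtracting: 15a = -60, so a = -4; then c = -12 − (-4)·1 = -8.
So s(t) = -4t² − 8, and s(3) = -44.

-44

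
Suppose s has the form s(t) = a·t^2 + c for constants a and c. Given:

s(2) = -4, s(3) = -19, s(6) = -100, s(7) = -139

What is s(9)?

From s(2) = -4 and s(3) = -19: 4a + c = -4 and 9a + c = -19.
Subtracting: 5a = -15, so a = -3; then c = -4 − (-3)·4 = 8.
So s(t) = -3t² + 8, and s(9) = -235.

-235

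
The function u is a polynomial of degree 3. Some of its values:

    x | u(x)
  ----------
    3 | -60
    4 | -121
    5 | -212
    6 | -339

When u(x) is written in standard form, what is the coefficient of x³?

-1

Write u(x) = ax³ + bx² + cx + d; the 4 given values yield a linear system in the 4 coefficients.
Solving, u(x) = -x³ - 3x² - 3x + 3.
The coefficient of x³ is -1.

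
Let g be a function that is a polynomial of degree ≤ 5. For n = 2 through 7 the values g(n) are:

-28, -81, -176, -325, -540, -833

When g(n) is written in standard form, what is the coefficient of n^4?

0

First differences: -53, -95, -149, -215, -293. Second differences: -42, -54, -66, -78. Third differences: -12, -12, -12.
Level-3 differences are constant, so g has degree 3.
Fitting a degree-3 polynomial gives g(n) = -2n³ - 3n².
The coefficient of n^4 is 0.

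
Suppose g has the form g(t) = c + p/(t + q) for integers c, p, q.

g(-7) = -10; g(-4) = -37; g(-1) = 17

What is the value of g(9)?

2

(g(t) − c)(t + q) = p for each data point; the three points give a linear system in c and q, then p follows.
Solving: c = -1, q = 3, p = 36, so g(t) = -1 + 36/(t + 3).
Then g(9) = -1 + 36/12 = 2.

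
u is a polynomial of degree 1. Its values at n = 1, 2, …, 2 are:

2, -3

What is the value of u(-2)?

Write u(n) = an + b; the 2 given values yield a linear system in the 2 coefficients.
Solving, u(n) = -5n + 7.
Then u(-2) = 17.

17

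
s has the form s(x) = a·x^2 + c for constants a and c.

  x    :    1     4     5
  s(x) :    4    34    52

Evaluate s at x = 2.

10

From s(1) = 4 and s(4) = 34: 1a + c = 4 and 16a + c = 34.
Subtracting: 15a = 30, so a = 2; then c = 4 − 2·1 = 2.
So s(x) = 2x² + 2, and s(2) = 10.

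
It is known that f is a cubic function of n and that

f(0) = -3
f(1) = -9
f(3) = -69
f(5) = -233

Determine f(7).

Write f(n) = an³ + bn² + cn + d; the 4 given values yield a linear system in the 4 coefficients.
Solving, f(n) = -n³ - 4n² - n - 3.
Then f(7) = -549.

-549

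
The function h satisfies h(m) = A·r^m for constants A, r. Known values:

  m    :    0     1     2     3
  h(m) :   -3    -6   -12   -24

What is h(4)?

-48

Consecutive ratio: -6/(-3) = 2, and -12/(-6) = 2, so r = 2.
Then A·2^0 = -3 gives A = -3, and h(m) = -3·2^m.
h(4) = -3·2^4 = -48.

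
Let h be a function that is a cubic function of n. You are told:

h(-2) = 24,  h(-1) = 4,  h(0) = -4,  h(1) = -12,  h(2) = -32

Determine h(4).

-156

Write h(n) = an³ + bn² + cn + d; the 5 given values yield a linear system in the 4 coefficients.
Solving, h(n) = -2n³ - 6n - 4.
Then h(4) = -156.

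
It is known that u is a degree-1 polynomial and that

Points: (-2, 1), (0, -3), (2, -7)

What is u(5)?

-13

Write u(n) = an + b; the 3 given values yield a linear system in the 2 coefficients.
Solving, u(n) = -2n - 3.
Then u(5) = -13.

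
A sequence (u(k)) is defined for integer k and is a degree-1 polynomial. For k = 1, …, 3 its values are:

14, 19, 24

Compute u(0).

First differences: 5, 5.
Level-1 differences are constant, so u has degree 1.
Fitting a degree-1 polynomial gives u(k) = 5k + 9.
Then u(0) = 9.

9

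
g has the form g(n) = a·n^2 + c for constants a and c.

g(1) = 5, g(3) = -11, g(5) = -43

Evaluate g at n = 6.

-65

From g(1) = 5 and g(3) = -11: 1a + c = 5 and 9a + c = -11.
Subtracting: 8a = -16, so a = -2; then c = 5 − (-2)·1 = 7.
So g(n) = -2n² + 7, and g(6) = -65.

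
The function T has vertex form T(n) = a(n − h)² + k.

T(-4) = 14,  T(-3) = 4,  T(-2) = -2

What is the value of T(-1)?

First differences -10, -6; second difference 4 = 2a, so a = 2.
Expanding, the n-coefficient is −2ah = -4h; matching it to the data gives h = -1, and then k = -4.
So T(n) = 2(n + 1)² − 4.
T(-1) = 2·0² − 4 = -4.

-4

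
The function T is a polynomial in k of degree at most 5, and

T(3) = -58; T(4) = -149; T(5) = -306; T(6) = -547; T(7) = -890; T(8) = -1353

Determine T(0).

First differences: -91, -157, -241, -343, -463. Second differences: -66, -84, -102, -120. Third differences: -18, -18, -18.
Level-3 differences are constant, so T has degree 3.
Fitting a degree-3 polynomial gives T(k) = -3k³ + 3k² - k - 1.
Then T(0) = -1.

-1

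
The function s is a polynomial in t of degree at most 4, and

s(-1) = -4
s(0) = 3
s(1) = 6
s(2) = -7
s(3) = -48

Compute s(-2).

Write s(t) = at^4 + bt³ + ct² + dt + e; the 5 given values yield a linear system in the 5 coefficients.
Solving, the leading coefficient vanishes, and s(t) = -2t³ - 2t² + 7t + 3.
Then s(-2) = -3.

-3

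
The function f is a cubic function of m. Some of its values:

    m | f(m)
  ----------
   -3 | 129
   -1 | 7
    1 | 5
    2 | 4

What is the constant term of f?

Write f(m) = am³ + bm² + cm + d; the 4 given values yield a linear system in the 4 coefficients.
Solving, f(m) = -3m³ + 6m² + 2m.
The constant term is f(0) = 0.

0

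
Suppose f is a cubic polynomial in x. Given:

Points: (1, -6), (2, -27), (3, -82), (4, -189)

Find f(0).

Write f(x) = ax³ + bx² + cx + d; the 4 given values yield a linear system in the 4 coefficients.
Solving, f(x) = -3x³ + x² - 3x - 1.
Then f(0) = -1.

-1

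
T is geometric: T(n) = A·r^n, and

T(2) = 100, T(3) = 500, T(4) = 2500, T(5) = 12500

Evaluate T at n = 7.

312500

Consecutive ratio: 500/100 = 5, and 2500/500 = 5, so r = 5.
Then A·5^2 = 100 gives A = 4, and T(n) = 4·5^n.
T(7) = 4·5^7 = 312500.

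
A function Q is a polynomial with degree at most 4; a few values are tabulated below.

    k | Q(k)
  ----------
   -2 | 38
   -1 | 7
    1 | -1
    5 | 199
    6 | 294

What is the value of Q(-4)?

154

Write Q(k) = ak^4 + bk³ + ck² + dk + e; the 5 given values yield a linear system in the 5 coefficients.
Solving, the top 2 coefficients vanish, and Q(k) = 9k² - 4k - 6.
Then Q(-4) = 154.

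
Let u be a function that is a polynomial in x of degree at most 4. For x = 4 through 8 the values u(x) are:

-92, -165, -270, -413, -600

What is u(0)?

0

Write u(x) = ax^4 + bx³ + cx² + dx + e; the 5 given values yield a linear system in the 5 coefficients.
Solving, the leading coefficient vanishes, and u(x) = -x³ - x² - 3x.
The constant term is u(0) = 0.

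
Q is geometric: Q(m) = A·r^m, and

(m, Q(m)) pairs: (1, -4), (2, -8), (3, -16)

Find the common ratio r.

2

Consecutive ratio: -8/(-4) = 2, and -16/(-8) = 2, so r = 2.
Then A·2^1 = -4 gives A = -2, and Q(m) = -2·2^m.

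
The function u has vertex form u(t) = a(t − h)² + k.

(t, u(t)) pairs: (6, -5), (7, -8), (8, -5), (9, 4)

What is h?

7

First differences -3, 3, 9; second difference 6 = 2a, so a = 3.
Expanding, the t-coefficient is −2ah = -6h; matching it to the data gives h = 7, and then k = -8.
So u(t) = 3(t − 7)² − 8.
Hence h = 7.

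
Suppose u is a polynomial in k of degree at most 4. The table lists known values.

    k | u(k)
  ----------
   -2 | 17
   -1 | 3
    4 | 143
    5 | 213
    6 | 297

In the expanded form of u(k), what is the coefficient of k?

Write u(k) = ak^4 + bk³ + ck² + dk + e; the 5 given values yield a linear system in the 5 coefficients.
Solving, the top 2 coefficients vanish, and u(k) = 7k² + 7k + 3.
The coefficient of k is 7.

7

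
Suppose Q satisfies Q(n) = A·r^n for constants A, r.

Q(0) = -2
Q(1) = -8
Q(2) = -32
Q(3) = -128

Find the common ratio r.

4

Consecutive ratio: -8/(-2) = 4, and -32/(-8) = 4, so r = 4.
Then A·4^0 = -2 gives A = -2, and Q(n) = -2·4^n.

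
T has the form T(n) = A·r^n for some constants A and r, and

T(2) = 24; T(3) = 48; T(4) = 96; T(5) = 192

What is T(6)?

384

Consecutive ratio: 48/24 = 2, and 96/48 = 2, so r = 2.
Then A·2^2 = 24 gives A = 6, and T(n) = 6·2^n.
T(6) = 6·2^6 = 384.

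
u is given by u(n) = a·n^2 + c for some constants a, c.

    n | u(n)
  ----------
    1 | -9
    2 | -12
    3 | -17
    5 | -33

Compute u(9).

-89

From u(1) = -9 and u(2) = -12: 1a + c = -9 and 4a + c = -12.
Subtracting: 3a = -3, so a = -1; then c = -9 − (-1)·1 = -8.
So u(n) = -1n² − 8, and u(9) = -89.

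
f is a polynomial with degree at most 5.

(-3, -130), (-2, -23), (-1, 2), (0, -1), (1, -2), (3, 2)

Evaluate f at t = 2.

5

Write f(t) = at^5 + bt^4 + ct³ + dt² + et + p; the 6 given values yield a linear system in the 6 coefficients.
Solving, the leading coefficient vanishes, and f(t) = -t^4 + 3t³ + 2t² - 5t - 1.
Then f(2) = 5.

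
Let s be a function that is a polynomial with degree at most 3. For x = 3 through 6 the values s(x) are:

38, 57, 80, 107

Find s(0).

5

First differences: 19, 23, 27. Second differences: 4, 4.
Level-2 differences are constant, so s has degree 2.
Fitting a degree-2 polynomial gives s(x) = 2x² + 5x + 5.
Then s(0) = 5.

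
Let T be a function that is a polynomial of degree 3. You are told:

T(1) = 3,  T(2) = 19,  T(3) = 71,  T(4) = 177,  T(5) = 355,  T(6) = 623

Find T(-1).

7

Write T(x) = ax³ + bx² + cx + d; the 6 given values yield a linear system in the 4 coefficients.
Solving, T(x) = 3x³ - 5x + 5.
Then T(-1) = 7.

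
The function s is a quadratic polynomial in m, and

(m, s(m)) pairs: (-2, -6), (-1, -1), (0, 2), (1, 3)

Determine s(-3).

-13

Write s(m) = am² + bm + c; the 4 given values yield a linear system in the 3 coefficients.
Solving, s(m) = -m² + 2m + 2.
Then s(-3) = -13.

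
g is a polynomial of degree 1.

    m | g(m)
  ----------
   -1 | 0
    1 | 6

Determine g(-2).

-3

Write g(m) = am + b; the 2 given values yield a linear system in the 2 coefficients.
Solving, g(m) = 3m + 3.
Then g(-2) = -3.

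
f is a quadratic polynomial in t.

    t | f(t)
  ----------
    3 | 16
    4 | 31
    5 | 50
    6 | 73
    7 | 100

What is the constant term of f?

First differences: 15, 19, 23, 27. Second differences: 4, 4, 4.
Level-2 differences are constant, so f has degree 2.
Fitting a degree-2 polynomial gives f(t) = 2t² + t - 5.
The constant term is f(0) = -5.

-5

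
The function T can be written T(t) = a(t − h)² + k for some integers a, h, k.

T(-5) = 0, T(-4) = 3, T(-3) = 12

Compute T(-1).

48

First differences 3, 9; second difference 6 = 2a, so a = 3.
Expanding, the t-coefficient is −2ah = -6h; matching it to the data gives h = -5, and then k = 0.
So T(t) = 3(t + 5)² + 0.
T(-1) = 3·4² + 0 = 48.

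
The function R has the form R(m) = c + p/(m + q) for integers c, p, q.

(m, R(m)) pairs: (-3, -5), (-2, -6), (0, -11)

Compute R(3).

(R(m) − c)(m + q) = p for each data point; the three points give a linear system in c and q, then p follows.
Solving: c = -1, q = -2, p = 20, so R(m) = -1 + 20/(m − 2).
Then R(3) = -1 + 20/1 = 19.

19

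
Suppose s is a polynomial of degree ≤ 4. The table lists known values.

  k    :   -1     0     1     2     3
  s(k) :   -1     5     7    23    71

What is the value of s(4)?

Write s(k) = ak^4 + bk³ + ck² + dk + e; the 5 given values yield a linear system in the 5 coefficients.
Solving, the leading coefficient vanishes, and s(k) = 3k³ - 2k² + k + 5.
Then s(4) = 169.

169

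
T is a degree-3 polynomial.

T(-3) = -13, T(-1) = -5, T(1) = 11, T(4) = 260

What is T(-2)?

Write T(x) = ax³ + bx² + cx + d; the 4 given values yield a linear system in the 4 coefficients.
Solving, T(x) = 2x³ + 7x² + 6x - 4.
Then T(-2) = -4.

-4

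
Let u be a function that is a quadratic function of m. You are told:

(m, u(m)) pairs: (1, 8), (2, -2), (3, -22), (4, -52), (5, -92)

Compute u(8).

First differences: -10, -20, -30, -40. Second differences: -10, -10, -10.
Level-2 differences are constant, so u has degree 2.
Fitting a degree-2 polynomial gives u(m) = -5m² + 5m + 8.
Then u(8) = -272.

-272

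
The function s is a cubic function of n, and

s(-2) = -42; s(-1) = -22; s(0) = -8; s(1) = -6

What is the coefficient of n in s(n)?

9

Write s(n) = an³ + bn² + cn + d; the 4 given values yield a linear system in the 4 coefficients.
Solving, s(n) = -n³ - 6n² + 9n - 8.
The coefficient of n is 9.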